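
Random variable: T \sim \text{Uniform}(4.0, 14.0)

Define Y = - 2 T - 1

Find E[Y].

For Y = -2T - 1:
E[Y] = -2 * E[T] - 1
E[T] = (4 + 14)/2 = 9
E[Y] = -2 * 9 - 1 = -19

-19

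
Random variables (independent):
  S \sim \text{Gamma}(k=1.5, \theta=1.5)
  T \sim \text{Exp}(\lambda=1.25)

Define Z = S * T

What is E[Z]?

For independent RVs: E[XY] = E[X]*E[Y]
E[S] = 2.25
E[T] = 0.8
E[Z] = 2.25 * 0.8 = 1.8

1.8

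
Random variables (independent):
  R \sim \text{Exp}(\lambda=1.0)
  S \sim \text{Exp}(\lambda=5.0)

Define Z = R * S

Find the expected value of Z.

For independent RVs: E[XY] = E[X]*E[Y]
E[R] = 1
E[S] = 0.2
E[Z] = 1 * 0.2 = 0.2

0.2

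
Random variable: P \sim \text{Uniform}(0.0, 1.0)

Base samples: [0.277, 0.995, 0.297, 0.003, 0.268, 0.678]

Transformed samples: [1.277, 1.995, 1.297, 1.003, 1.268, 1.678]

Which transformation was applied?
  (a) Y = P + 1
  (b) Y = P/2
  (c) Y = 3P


Checking option (a) Y = P + 1:
  P = 0.277 -> Y = 1.277 ✓
  P = 0.995 -> Y = 1.995 ✓
  P = 0.297 -> Y = 1.297 ✓
All samples match this transformation.

(a) P + 1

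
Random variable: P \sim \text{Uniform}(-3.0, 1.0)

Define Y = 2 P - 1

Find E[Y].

For Y = 2P - 1:
E[Y] = 2 * E[P] - 1
E[P] = (-3 + 1)/2 = -1
E[Y] = 2 * (-1) - 1 = -3

-3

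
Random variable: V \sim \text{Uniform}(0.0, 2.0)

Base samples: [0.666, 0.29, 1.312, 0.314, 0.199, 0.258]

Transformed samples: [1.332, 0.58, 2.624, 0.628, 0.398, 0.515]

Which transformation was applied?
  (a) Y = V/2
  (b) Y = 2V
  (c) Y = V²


Checking option (b) Y = 2V:
  V = 0.666 -> Y = 1.332 ✓
  V = 0.29 -> Y = 0.58 ✓
  V = 1.312 -> Y = 2.624 ✓
All samples match this transformation.

(b) 2V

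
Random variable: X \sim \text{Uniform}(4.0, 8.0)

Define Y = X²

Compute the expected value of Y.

Using E[X²] = Var(X) + (E[X])²:
E[X] = 6
Var(X) = (8 - 4)^2/12 = 1.3333333
E[X²] = 1.3333333 + 6² = 1.3333333 + 36 = 37.333333

37.333333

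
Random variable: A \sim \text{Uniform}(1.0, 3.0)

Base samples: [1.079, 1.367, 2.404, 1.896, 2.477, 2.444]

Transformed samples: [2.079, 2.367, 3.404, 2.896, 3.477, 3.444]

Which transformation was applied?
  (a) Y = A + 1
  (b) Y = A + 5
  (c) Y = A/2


Checking option (a) Y = A + 1:
  A = 1.079 -> Y = 2.079 ✓
  A = 1.367 -> Y = 2.367 ✓
  A = 2.404 -> Y = 3.404 ✓
All samples match this transformation.

(a) A + 1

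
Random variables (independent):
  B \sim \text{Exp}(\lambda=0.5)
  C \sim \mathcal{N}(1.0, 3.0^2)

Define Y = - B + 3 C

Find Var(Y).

For independent RVs: Var(aX + bY) = a²Var(X) + b²Var(Y)
Var(B) = 4
Var(C) = 9
Var(Y) = (-1)²*4 + 3²*9
= 1*4 + 9*9 = 85

85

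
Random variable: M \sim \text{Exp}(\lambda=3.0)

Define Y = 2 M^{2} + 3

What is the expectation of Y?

E[Y] = 2*E[M²] + 3
E[M] = 0.33333333
E[M²] = Var(M) + (E[M])² = 0.11111111 + 0.11111111 = 0.22222222
E[Y] = 2*0.22222222 + 3 = 3.4444444

3.4444444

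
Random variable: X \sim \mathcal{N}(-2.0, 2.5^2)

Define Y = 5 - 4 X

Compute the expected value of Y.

For Y = -4X + 5:
E[Y] = -4 * E[X] + 5
E[X] = -2.0 = -2
E[Y] = -4 * (-2) + 5 = 13

13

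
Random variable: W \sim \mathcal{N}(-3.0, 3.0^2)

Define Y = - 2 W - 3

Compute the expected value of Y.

For Y = -2W - 3:
E[Y] = -2 * E[W] - 3
E[W] = -3.0 = -3
E[Y] = -2 * (-3) - 3 = 3

3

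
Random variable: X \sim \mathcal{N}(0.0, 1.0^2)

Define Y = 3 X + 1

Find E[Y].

For Y = 3X + 1:
E[Y] = 3 * E[X] + 1
E[X] = 0.0 = 0
E[Y] = 3 * 0 + 1 = 1

1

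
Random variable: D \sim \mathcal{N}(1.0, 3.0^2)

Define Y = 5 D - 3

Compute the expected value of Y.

For Y = 5D - 3:
E[Y] = 5 * E[D] - 3
E[D] = 1.0 = 1
E[Y] = 5 * 1 - 3 = 2

2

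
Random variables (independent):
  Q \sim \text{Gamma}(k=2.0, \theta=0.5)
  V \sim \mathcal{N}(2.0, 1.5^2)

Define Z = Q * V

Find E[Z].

For independent RVs: E[XY] = E[X]*E[Y]
E[Q] = 1
E[V] = 2
E[Z] = 1 * 2 = 2

2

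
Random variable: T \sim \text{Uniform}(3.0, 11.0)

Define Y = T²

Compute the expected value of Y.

Using E[X²] = Var(X) + (E[X])²:
E[T] = 7
Var(T) = (11 - 3)^2/12 = 5.3333333
E[T²] = 5.3333333 + 7² = 5.3333333 + 49 = 54.333333

54.333333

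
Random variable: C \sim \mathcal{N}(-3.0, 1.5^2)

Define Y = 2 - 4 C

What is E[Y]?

For Y = -4C + 2:
E[Y] = -4 * E[C] + 2
E[C] = -3.0 = -3
E[Y] = -4 * (-3) + 2 = 14

14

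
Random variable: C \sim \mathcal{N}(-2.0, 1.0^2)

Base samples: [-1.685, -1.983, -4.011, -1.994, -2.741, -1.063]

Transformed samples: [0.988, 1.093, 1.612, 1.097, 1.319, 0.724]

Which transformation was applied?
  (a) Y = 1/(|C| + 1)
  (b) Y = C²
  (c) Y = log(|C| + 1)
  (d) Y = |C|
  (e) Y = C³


Checking option (c) Y = log(|C| + 1):
  C = -1.685 -> Y = 0.988 ✓
  C = -1.983 -> Y = 1.093 ✓
  C = -4.011 -> Y = 1.612 ✓
All samples match this transformation.

(c) log(|C| + 1)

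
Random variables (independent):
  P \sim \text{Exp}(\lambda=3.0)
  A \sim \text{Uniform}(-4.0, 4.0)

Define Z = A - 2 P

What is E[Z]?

E[Z] = -2*E[P] + 1*E[A]
E[P] = 0.33333333
E[A] = 0
E[Z] = -2*0.33333333 + 1*0 = -0.66666667

-0.66666667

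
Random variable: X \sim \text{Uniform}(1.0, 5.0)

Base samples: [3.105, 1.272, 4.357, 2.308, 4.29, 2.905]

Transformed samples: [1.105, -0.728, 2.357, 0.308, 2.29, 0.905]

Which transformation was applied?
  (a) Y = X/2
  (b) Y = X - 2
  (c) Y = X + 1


Checking option (b) Y = X - 2:
  X = 3.105 -> Y = 1.105 ✓
  X = 1.272 -> Y = -0.728 ✓
  X = 4.357 -> Y = 2.357 ✓
All samples match this transformation.

(b) X - 2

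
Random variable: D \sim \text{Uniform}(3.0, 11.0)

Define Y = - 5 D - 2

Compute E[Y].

For Y = -5D - 2:
E[Y] = -5 * E[D] - 2
E[D] = (3 + 11)/2 = 7
E[Y] = -5 * 7 - 2 = -37

-37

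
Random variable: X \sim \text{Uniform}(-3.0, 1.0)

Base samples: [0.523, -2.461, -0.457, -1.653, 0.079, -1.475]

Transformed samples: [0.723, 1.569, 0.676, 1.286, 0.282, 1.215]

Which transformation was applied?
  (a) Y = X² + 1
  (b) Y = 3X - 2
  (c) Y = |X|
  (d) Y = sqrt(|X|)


Checking option (d) Y = sqrt(|X|):
  X = 0.523 -> Y = 0.723 ✓
  X = -2.461 -> Y = 1.569 ✓
  X = -0.457 -> Y = 0.676 ✓
All samples match this transformation.

(d) sqrt(|X|)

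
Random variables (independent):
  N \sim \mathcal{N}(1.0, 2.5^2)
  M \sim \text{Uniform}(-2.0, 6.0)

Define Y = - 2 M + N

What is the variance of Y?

For independent RVs: Var(aX + bY) = a²Var(X) + b²Var(Y)
Var(N) = 6.25
Var(M) = 5.3333333
Var(Y) = 1²*6.25 + (-2)²*5.3333333
= 1*6.25 + 4*5.3333333 = 27.583333

27.583333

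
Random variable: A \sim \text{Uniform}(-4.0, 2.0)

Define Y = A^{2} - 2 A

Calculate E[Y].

E[Y] = 1*E[A²] - 2*E[A]
E[A] = -1
E[A²] = Var(A) + (E[A])² = 3 + 1 = 4
E[Y] = 1*4 - 2*(-1) = 6

6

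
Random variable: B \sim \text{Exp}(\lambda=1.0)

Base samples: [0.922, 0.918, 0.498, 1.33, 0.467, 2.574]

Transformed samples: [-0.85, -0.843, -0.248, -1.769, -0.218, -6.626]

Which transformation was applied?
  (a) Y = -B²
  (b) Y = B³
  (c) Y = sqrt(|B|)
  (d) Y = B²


Checking option (a) Y = -B²:
  B = 0.922 -> Y = -0.85 ✓
  B = 0.918 -> Y = -0.843 ✓
  B = 0.498 -> Y = -0.248 ✓
All samples match this transformation.

(a) -B²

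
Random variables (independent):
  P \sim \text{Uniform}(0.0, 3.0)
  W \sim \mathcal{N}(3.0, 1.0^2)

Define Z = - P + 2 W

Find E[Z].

E[Z] = -1*E[P] + 2*E[W]
E[P] = 1.5
E[W] = 3
E[Z] = -1*1.5 + 2*3 = 4.5

4.5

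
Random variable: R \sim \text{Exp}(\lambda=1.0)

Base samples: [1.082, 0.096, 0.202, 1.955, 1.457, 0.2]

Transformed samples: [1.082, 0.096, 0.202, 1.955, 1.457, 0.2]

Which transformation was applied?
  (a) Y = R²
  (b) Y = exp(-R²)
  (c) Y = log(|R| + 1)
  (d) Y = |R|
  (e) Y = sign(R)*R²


Checking option (d) Y = |R|:
  R = 1.082 -> Y = 1.082 ✓
  R = 0.096 -> Y = 0.096 ✓
  R = 0.202 -> Y = 0.202 ✓
All samples match this transformation.

(d) |R|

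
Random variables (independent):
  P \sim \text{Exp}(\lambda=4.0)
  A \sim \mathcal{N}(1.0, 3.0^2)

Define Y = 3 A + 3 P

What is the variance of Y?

For independent RVs: Var(aX + bY) = a²Var(X) + b²Var(Y)
Var(P) = 0.0625
Var(A) = 9
Var(Y) = 3²*0.0625 + 3²*9
= 9*0.0625 + 9*9 = 81.5625

81.5625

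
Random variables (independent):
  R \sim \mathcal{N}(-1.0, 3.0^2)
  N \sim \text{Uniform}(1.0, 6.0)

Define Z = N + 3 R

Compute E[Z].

E[Z] = 3*E[R] + 1*E[N]
E[R] = -1
E[N] = 3.5
E[Z] = 3*(-1) + 1*3.5 = 0.5

0.5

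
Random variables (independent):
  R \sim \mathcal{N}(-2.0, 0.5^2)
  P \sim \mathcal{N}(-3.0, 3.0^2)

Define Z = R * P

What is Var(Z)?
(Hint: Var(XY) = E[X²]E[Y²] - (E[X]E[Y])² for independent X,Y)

Var(XY) = E[X²]E[Y²] - (E[X]E[Y])²
E[R] = -2, Var(R) = 0.25
E[P] = -3, Var(P) = 9
E[R²] = 0.25 + (-2)² = 4.25
E[P²] = 9 + (-3)² = 18
Var(Z) = 4.25*18 - (-2*(-3))²
= 76.5 - 36 = 40.5

40.5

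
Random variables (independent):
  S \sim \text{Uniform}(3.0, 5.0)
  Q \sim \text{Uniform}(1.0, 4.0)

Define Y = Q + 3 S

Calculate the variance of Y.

For independent RVs: Var(aX + bY) = a²Var(X) + b²Var(Y)
Var(S) = 0.33333333
Var(Q) = 0.75
Var(Y) = 3²*0.33333333 + 1²*0.75
= 9*0.33333333 + 1*0.75 = 3.75

3.75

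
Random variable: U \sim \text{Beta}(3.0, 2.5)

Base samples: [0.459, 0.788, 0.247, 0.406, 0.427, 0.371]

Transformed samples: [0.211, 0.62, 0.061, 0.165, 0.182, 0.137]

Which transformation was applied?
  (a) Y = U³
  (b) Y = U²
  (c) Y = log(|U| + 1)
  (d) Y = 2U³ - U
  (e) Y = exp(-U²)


Checking option (b) Y = U²:
  U = 0.459 -> Y = 0.211 ✓
  U = 0.788 -> Y = 0.62 ✓
  U = 0.247 -> Y = 0.061 ✓
All samples match this transformation.

(b) U²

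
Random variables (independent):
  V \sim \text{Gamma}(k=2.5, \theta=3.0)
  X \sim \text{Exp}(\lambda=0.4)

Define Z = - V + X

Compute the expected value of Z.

E[Z] = -1*E[V] + 1*E[X]
E[V] = 7.5
E[X] = 2.5
E[Z] = -1*7.5 + 1*2.5 = -5

-5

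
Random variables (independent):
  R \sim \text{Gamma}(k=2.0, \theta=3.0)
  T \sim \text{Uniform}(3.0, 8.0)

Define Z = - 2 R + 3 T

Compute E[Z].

E[Z] = -2*E[R] + 3*E[T]
E[R] = 6
E[T] = 5.5
E[Z] = -2*6 + 3*5.5 = 4.5

4.5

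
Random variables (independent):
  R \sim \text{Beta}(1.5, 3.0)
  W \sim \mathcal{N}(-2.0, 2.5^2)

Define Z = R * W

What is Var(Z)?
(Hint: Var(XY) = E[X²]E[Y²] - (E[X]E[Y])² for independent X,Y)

Var(XY) = E[X²]E[Y²] - (E[X]E[Y])²
E[R] = 0.33333333, Var(R) = 0.04040404
E[W] = -2, Var(W) = 6.25
E[R²] = 0.04040404 + 0.33333333² = 0.15151515
E[W²] = 6.25 + (-2)² = 10.25
Var(Z) = 0.15151515*10.25 - (0.33333333*(-2))²
= 1.5530303 - 0.44444444 = 1.1085859

1.1085859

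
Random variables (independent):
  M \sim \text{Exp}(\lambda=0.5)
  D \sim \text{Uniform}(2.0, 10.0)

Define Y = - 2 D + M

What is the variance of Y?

For independent RVs: Var(aX + bY) = a²Var(X) + b²Var(Y)
Var(M) = 4
Var(D) = 5.3333333
Var(Y) = 1²*4 + (-2)²*5.3333333
= 1*4 + 4*5.3333333 = 25.333333

25.333333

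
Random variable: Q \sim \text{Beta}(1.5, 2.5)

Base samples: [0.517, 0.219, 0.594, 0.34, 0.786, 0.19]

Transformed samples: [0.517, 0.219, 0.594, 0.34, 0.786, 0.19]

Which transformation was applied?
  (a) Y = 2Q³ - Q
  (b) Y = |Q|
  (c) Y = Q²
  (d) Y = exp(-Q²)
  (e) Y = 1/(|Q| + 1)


Checking option (b) Y = |Q|:
  Q = 0.517 -> Y = 0.517 ✓
  Q = 0.219 -> Y = 0.219 ✓
  Q = 0.594 -> Y = 0.594 ✓
All samples match this transformation.

(b) |Q|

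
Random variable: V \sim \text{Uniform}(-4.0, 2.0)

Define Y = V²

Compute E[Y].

E[V²] = Var(V) + (E[V])² = 3 + 1 = 4

4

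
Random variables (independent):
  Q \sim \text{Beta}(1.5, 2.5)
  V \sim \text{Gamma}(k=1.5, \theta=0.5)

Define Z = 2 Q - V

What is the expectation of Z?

E[Z] = 2*E[Q] - 1*E[V]
E[Q] = 0.375
E[V] = 0.75
E[Z] = 2*0.375 - 1*0.75 = 0

0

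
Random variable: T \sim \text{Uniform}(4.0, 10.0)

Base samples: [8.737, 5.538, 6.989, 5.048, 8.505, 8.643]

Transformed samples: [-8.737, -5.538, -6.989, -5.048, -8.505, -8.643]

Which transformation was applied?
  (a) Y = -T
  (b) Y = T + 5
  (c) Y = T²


Checking option (a) Y = -T:
  T = 8.737 -> Y = -8.737 ✓
  T = 5.538 -> Y = -5.538 ✓
  T = 6.989 -> Y = -6.989 ✓
All samples match this transformation.

(a) -T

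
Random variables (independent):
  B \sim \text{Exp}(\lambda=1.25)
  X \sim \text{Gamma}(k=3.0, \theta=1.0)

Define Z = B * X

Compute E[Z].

For independent RVs: E[XY] = E[X]*E[Y]
E[B] = 0.8
E[X] = 3
E[Z] = 0.8 * 3 = 2.4

2.4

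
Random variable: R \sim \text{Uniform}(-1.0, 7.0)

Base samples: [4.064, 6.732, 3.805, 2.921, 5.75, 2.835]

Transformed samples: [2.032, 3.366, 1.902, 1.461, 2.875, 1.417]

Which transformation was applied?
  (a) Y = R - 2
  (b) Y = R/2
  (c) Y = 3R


Checking option (b) Y = R/2:
  R = 4.064 -> Y = 2.032 ✓
  R = 6.732 -> Y = 3.366 ✓
  R = 3.805 -> Y = 1.902 ✓
All samples match this transformation.

(b) R/2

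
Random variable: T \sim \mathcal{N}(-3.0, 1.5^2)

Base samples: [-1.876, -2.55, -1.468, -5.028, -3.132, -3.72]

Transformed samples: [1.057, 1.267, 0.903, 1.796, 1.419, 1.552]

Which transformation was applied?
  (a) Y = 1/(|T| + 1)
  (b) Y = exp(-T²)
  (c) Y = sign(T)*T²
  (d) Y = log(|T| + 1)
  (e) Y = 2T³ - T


Checking option (d) Y = log(|T| + 1):
  T = -1.876 -> Y = 1.057 ✓
  T = -2.55 -> Y = 1.267 ✓
  T = -1.468 -> Y = 0.903 ✓
All samples match this transformation.

(d) log(|T| + 1)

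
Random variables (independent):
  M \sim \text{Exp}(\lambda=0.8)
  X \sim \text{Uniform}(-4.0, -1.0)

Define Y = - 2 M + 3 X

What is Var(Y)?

For independent RVs: Var(aX + bY) = a²Var(X) + b²Var(Y)
Var(M) = 1.5625
Var(X) = 0.75
Var(Y) = (-2)²*1.5625 + 3²*0.75
= 4*1.5625 + 9*0.75 = 13

13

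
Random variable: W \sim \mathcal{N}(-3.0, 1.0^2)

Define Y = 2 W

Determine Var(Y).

For Y = aW + b: Var(Y) = a² * Var(W)
Var(W) = 1.0^2 = 1
Var(Y) = 2² * 1 = 4 * 1 = 4

4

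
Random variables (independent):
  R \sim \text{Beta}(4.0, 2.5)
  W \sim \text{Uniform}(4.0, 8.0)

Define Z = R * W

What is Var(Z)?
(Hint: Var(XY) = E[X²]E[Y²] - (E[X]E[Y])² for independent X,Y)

Var(XY) = E[X²]E[Y²] - (E[X]E[Y])²
E[R] = 0.61538462, Var(R) = 0.031558185
E[W] = 6, Var(W) = 1.3333333
E[R²] = 0.031558185 + 0.61538462² = 0.41025641
E[W²] = 1.3333333 + 6² = 37.333333
Var(Z) = 0.41025641*37.333333 - (0.61538462*6)²
= 15.316239 - 13.633136 = 1.6831032

1.6831032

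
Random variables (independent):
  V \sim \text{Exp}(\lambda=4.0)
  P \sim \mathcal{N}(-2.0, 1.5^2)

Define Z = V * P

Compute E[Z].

For independent RVs: E[XY] = E[X]*E[Y]
E[V] = 0.25
E[P] = -2
E[Z] = 0.25 * (-2) = -0.5

-0.5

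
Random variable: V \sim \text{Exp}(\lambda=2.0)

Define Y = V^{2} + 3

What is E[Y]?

E[Y] = 1*E[V²] + 3
E[V] = 0.5
E[V²] = Var(V) + (E[V])² = 0.25 + 0.25 = 0.5
E[Y] = 1*0.5 + 3 = 3.5

3.5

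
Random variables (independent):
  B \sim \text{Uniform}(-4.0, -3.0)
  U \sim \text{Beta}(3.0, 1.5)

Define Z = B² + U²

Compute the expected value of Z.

E[Z] = E[B²] + E[U²]
E[B²] = Var(B) + E[B]² = 0.083333333 + 12.25 = 12.333333
E[U²] = Var(U) + E[U]² = 0.04040404 + 0.44444444 = 0.48484848
E[Z] = 12.333333 + 0.48484848 = 12.818182

12.818182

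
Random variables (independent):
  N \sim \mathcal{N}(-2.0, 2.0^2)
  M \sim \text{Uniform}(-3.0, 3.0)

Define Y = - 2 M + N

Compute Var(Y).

For independent RVs: Var(aX + bY) = a²Var(X) + b²Var(Y)
Var(N) = 4
Var(M) = 3
Var(Y) = 1²*4 + (-2)²*3
= 1*4 + 4*3 = 16

16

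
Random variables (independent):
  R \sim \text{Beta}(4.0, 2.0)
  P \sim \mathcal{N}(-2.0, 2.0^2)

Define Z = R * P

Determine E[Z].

For independent RVs: E[XY] = E[X]*E[Y]
E[R] = 0.66666667
E[P] = -2
E[Z] = 0.66666667 * (-2) = -1.3333333

-1.3333333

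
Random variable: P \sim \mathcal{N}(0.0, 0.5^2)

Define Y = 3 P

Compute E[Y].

For Y = 3P:
E[Y] = 3 * E[P]
E[P] = 0.0 = 0
E[Y] = 3 * 0 = 0

0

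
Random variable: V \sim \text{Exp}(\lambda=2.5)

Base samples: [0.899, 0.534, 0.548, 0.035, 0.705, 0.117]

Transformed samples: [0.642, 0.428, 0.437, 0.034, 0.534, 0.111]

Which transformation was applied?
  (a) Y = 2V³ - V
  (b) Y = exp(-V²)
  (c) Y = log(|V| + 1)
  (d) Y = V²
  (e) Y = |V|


Checking option (c) Y = log(|V| + 1):
  V = 0.899 -> Y = 0.642 ✓
  V = 0.534 -> Y = 0.428 ✓
  V = 0.548 -> Y = 0.437 ✓
All samples match this transformation.

(c) log(|V| + 1)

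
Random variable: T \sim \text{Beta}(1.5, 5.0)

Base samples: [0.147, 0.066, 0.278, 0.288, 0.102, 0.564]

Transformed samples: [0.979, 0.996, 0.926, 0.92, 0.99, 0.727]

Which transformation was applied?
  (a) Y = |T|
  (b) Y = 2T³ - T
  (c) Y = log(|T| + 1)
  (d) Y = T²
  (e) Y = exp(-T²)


Checking option (e) Y = exp(-T²):
  T = 0.147 -> Y = 0.979 ✓
  T = 0.066 -> Y = 0.996 ✓
  T = 0.278 -> Y = 0.926 ✓
All samples match this transformation.

(e) exp(-T²)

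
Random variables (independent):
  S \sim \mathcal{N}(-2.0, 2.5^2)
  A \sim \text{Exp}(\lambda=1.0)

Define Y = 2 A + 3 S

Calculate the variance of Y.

For independent RVs: Var(aX + bY) = a²Var(X) + b²Var(Y)
Var(S) = 6.25
Var(A) = 1
Var(Y) = 3²*6.25 + 2²*1
= 9*6.25 + 4*1 = 60.25

60.25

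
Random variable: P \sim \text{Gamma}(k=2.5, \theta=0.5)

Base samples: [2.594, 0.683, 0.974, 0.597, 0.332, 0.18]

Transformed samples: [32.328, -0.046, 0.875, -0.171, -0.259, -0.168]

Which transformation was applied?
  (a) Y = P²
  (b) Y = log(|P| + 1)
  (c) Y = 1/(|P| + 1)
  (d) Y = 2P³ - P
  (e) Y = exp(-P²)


Checking option (d) Y = 2P³ - P:
  P = 2.594 -> Y = 32.328 ✓
  P = 0.683 -> Y = -0.046 ✓
  P = 0.974 -> Y = 0.875 ✓
All samples match this transformation.

(d) 2P³ - P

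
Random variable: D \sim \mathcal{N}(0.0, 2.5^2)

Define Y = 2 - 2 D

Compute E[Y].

For Y = -2D + 2:
E[Y] = -2 * E[D] + 2
E[D] = 0.0 = 0
E[Y] = -2 * 0 + 2 = 2

2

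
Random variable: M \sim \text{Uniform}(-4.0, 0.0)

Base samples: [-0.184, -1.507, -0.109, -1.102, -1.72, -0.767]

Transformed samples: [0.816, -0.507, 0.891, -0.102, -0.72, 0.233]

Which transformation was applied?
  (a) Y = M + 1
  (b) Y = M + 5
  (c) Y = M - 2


Checking option (a) Y = M + 1:
  M = -0.184 -> Y = 0.816 ✓
  M = -1.507 -> Y = -0.507 ✓
  M = -0.109 -> Y = 0.891 ✓
All samples match this transformation.

(a) M + 1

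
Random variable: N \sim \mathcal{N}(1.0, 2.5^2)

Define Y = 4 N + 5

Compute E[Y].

For Y = 4N + 5:
E[Y] = 4 * E[N] + 5
E[N] = 1.0 = 1
E[Y] = 4 * 1 + 5 = 9

9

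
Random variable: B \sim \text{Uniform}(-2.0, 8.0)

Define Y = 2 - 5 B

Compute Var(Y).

For Y = aB + b: Var(Y) = a² * Var(B)
Var(B) = (8 + 2)^2/12 = 8.3333333
Var(Y) = (-5)² * 8.3333333 = 25 * 8.3333333 = 208.33333

208.33333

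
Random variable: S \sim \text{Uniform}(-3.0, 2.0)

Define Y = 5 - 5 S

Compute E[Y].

For Y = -5S + 5:
E[Y] = -5 * E[S] + 5
E[S] = (-3 + 2)/2 = -0.5
E[Y] = -5 * (-0.5) + 5 = 7.5

7.5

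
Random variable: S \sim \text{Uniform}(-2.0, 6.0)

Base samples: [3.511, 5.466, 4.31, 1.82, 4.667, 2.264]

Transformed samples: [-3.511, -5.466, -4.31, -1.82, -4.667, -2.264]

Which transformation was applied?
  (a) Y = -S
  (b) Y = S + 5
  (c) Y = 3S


Checking option (a) Y = -S:
  S = 3.511 -> Y = -3.511 ✓
  S = 5.466 -> Y = -5.466 ✓
  S = 4.31 -> Y = -4.31 ✓
All samples match this transformation.

(a) -S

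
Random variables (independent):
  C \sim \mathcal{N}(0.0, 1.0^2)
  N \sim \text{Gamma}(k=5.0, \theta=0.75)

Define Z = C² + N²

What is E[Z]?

E[Z] = E[C²] + E[N²]
E[C²] = Var(C) + E[C]² = 1 + 0 = 1
E[N²] = Var(N) + E[N]² = 2.8125 + 14.0625 = 16.875
E[Z] = 1 + 16.875 = 17.875

17.875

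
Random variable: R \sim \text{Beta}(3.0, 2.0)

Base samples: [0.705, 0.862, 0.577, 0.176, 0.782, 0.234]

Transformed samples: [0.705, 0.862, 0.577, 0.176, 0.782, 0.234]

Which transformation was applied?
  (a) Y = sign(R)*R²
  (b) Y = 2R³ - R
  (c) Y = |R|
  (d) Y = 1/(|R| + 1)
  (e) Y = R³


Checking option (c) Y = |R|:
  R = 0.705 -> Y = 0.705 ✓
  R = 0.862 -> Y = 0.862 ✓
  R = 0.577 -> Y = 0.577 ✓
All samples match this transformation.

(c) |R|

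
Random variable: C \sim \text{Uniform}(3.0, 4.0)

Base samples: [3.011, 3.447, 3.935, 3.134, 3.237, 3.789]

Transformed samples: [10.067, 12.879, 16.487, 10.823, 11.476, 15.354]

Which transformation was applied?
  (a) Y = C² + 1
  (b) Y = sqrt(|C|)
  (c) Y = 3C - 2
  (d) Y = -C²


Checking option (a) Y = C² + 1:
  C = 3.011 -> Y = 10.067 ✓
  C = 3.447 -> Y = 12.879 ✓
  C = 3.935 -> Y = 16.487 ✓
All samples match this transformation.

(a) C² + 1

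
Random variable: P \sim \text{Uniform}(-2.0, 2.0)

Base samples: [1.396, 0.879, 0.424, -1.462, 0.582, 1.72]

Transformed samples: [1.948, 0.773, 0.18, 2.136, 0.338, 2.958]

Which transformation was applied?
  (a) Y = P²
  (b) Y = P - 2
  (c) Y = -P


Checking option (a) Y = P²:
  P = 1.396 -> Y = 1.948 ✓
  P = 0.879 -> Y = 0.773 ✓
  P = 0.424 -> Y = 0.18 ✓
All samples match this transformation.

(a) P²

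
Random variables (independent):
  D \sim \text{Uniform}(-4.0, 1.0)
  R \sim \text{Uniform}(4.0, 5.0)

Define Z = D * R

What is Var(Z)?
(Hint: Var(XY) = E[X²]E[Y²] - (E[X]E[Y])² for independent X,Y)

Var(XY) = E[X²]E[Y²] - (E[X]E[Y])²
E[D] = -1.5, Var(D) = 2.0833333
E[R] = 4.5, Var(R) = 0.083333333
E[D²] = 2.0833333 + (-1.5)² = 4.3333333
E[R²] = 0.083333333 + 4.5² = 20.333333
Var(Z) = 4.3333333*20.333333 - (-1.5*4.5)²
= 88.111111 - 45.5625 = 42.548611

42.548611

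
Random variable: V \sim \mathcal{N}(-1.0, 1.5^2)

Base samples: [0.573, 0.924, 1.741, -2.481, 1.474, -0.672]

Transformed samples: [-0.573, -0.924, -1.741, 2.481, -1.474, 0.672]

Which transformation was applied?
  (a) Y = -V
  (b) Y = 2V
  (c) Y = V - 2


Checking option (a) Y = -V:
  V = 0.573 -> Y = -0.573 ✓
  V = 0.924 -> Y = -0.924 ✓
  V = 1.741 -> Y = -1.741 ✓
All samples match this transformation.

(a) -V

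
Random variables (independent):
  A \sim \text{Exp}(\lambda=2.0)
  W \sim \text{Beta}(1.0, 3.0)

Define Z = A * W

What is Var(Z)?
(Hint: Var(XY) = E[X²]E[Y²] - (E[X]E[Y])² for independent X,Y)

Var(XY) = E[X²]E[Y²] - (E[X]E[Y])²
E[A] = 0.5, Var(A) = 0.25
E[W] = 0.25, Var(W) = 0.0375
E[A²] = 0.25 + 0.5² = 0.5
E[W²] = 0.0375 + 0.25² = 0.1
Var(Z) = 0.5*0.1 - (0.5*0.25)²
= 0.05 - 0.015625 = 0.034375

0.034375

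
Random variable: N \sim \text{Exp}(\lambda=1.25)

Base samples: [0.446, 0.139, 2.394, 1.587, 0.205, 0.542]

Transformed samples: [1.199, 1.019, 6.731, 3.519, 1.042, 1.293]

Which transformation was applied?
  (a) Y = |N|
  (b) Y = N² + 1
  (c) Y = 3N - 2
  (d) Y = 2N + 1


Checking option (b) Y = N² + 1:
  N = 0.446 -> Y = 1.199 ✓
  N = 0.139 -> Y = 1.019 ✓
  N = 2.394 -> Y = 6.731 ✓
All samples match this transformation.

(b) N² + 1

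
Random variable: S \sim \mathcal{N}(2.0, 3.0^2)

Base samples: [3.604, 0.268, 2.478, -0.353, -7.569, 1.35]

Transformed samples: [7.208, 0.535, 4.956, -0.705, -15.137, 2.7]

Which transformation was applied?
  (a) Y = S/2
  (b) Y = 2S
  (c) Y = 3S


Checking option (b) Y = 2S:
  S = 3.604 -> Y = 7.208 ✓
  S = 0.268 -> Y = 0.535 ✓
  S = 2.478 -> Y = 4.956 ✓
All samples match this transformation.

(b) 2S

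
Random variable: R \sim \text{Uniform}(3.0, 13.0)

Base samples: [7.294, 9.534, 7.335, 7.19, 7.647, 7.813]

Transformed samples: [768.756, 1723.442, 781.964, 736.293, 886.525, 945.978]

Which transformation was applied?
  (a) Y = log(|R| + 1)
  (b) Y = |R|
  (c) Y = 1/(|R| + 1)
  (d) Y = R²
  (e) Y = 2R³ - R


Checking option (e) Y = 2R³ - R:
  R = 7.294 -> Y = 768.756 ✓
  R = 9.534 -> Y = 1723.442 ✓
  R = 7.335 -> Y = 781.964 ✓
All samples match this transformation.

(e) 2R³ - R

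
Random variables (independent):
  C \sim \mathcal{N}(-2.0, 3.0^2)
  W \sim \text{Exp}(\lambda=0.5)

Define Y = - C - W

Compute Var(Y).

For independent RVs: Var(aX + bY) = a²Var(X) + b²Var(Y)
Var(C) = 9
Var(W) = 4
Var(Y) = (-1)²*9 + (-1)²*4
= 1*9 + 1*4 = 13

13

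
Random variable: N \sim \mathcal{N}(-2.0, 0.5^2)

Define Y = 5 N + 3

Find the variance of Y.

For Y = aN + b: Var(Y) = a² * Var(N)
Var(N) = 0.5^2 = 0.25
Var(Y) = 5² * 0.25 = 25 * 0.25 = 6.25

6.25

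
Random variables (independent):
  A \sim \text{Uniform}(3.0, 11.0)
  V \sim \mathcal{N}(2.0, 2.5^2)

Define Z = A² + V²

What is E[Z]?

E[Z] = E[A²] + E[V²]
E[A²] = Var(A) + E[A]² = 5.3333333 + 49 = 54.333333
E[V²] = Var(V) + E[V]² = 6.25 + 4 = 10.25
E[Z] = 54.333333 + 10.25 = 64.583333

64.583333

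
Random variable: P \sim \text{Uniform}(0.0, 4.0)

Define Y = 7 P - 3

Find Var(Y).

For Y = aP + b: Var(Y) = a² * Var(P)
Var(P) = (4 - 0)^2/12 = 1.3333333
Var(Y) = 7² * 1.3333333 = 49 * 1.3333333 = 65.333333

65.333333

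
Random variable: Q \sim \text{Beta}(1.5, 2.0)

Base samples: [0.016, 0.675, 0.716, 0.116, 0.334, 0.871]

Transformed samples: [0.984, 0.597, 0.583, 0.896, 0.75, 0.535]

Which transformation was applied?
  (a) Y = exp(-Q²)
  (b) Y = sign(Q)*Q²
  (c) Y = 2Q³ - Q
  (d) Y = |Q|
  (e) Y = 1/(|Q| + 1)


Checking option (e) Y = 1/(|Q| + 1):
  Q = 0.016 -> Y = 0.984 ✓
  Q = 0.675 -> Y = 0.597 ✓
  Q = 0.716 -> Y = 0.583 ✓
All samples match this transformation.

(e) 1/(|Q| + 1)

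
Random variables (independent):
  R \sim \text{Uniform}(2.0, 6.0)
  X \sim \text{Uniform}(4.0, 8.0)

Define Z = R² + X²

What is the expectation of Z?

E[Z] = E[R²] + E[X²]
E[R²] = Var(R) + E[R]² = 1.3333333 + 16 = 17.333333
E[X²] = Var(X) + E[X]² = 1.3333333 + 36 = 37.333333
E[Z] = 17.333333 + 37.333333 = 54.666667

54.666667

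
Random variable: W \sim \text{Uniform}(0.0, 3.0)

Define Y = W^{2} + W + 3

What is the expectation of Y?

E[Y] = 1*E[W²] + 1*E[W] + 3
E[W] = 1.5
E[W²] = Var(W) + (E[W])² = 0.75 + 2.25 = 3
E[Y] = 1*3 + 1*1.5 + 3 = 7.5

7.5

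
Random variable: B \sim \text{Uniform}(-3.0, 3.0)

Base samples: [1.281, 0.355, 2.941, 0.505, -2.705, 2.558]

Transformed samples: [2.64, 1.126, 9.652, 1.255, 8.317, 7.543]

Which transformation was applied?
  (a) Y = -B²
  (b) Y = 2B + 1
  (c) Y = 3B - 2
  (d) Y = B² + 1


Checking option (d) Y = B² + 1:
  B = 1.281 -> Y = 2.64 ✓
  B = 0.355 -> Y = 1.126 ✓
  B = 2.941 -> Y = 9.652 ✓
All samples match this transformation.

(d) B² + 1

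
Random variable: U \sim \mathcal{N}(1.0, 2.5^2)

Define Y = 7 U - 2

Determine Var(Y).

For Y = aU + b: Var(Y) = a² * Var(U)
Var(U) = 2.5^2 = 6.25
Var(Y) = 7² * 6.25 = 49 * 6.25 = 306.25

306.25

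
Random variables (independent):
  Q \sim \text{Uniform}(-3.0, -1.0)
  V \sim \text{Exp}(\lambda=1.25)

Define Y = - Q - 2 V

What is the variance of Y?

For independent RVs: Var(aX + bY) = a²Var(X) + b²Var(Y)
Var(Q) = 0.33333333
Var(V) = 0.64
Var(Y) = (-1)²*0.33333333 + (-2)²*0.64
= 1*0.33333333 + 4*0.64 = 2.8933333

2.8933333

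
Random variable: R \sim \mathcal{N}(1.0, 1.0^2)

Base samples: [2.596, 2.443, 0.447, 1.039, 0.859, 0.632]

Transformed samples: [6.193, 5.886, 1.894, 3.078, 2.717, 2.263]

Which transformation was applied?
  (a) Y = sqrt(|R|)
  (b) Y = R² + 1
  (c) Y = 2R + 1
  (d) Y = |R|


Checking option (c) Y = 2R + 1:
  R = 2.596 -> Y = 6.193 ✓
  R = 2.443 -> Y = 5.886 ✓
  R = 0.447 -> Y = 1.894 ✓
All samples match this transformation.

(c) 2R + 1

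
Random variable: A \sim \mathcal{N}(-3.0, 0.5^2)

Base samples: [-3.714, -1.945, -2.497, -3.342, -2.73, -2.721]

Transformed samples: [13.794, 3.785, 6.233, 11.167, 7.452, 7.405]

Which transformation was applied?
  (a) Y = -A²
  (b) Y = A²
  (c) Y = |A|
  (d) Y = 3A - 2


Checking option (b) Y = A²:
  A = -3.714 -> Y = 13.794 ✓
  A = -1.945 -> Y = 3.785 ✓
  A = -2.497 -> Y = 6.233 ✓
All samples match this transformation.

(b) A²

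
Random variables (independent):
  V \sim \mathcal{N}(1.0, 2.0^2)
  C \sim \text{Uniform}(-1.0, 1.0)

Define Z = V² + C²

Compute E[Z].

E[Z] = E[V²] + E[C²]
E[V²] = Var(V) + E[V]² = 4 + 1 = 5
E[C²] = Var(C) + E[C]² = 0.33333333 + 0 = 0.33333333
E[Z] = 5 + 0.33333333 = 5.3333333

5.3333333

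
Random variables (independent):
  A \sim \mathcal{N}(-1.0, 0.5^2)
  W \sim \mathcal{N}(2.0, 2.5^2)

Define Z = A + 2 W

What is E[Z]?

E[Z] = 1*E[A] + 2*E[W]
E[A] = -1
E[W] = 2
E[Z] = 1*(-1) + 2*2 = 3

3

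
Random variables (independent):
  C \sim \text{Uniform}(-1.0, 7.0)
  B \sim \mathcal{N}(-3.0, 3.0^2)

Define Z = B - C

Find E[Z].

E[Z] = -1*E[C] + 1*E[B]
E[C] = 3
E[B] = -3
E[Z] = -1*3 + 1*(-3) = -6

-6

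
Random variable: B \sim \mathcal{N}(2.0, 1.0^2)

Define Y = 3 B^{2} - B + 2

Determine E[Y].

E[Y] = 3*E[B²] - 1*E[B] + 2
E[B] = 2
E[B²] = Var(B) + (E[B])² = 1 + 4 = 5
E[Y] = 3*5 - 1*2 + 2 = 15

15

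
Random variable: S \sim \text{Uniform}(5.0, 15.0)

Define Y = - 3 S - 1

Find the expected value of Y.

For Y = -3S - 1:
E[Y] = -3 * E[S] - 1
E[S] = (5 + 15)/2 = 10
E[Y] = -3 * 10 - 1 = -31

-31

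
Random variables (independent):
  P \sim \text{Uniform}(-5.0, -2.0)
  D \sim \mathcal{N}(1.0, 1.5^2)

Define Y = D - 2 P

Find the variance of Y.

For independent RVs: Var(aX + bY) = a²Var(X) + b²Var(Y)
Var(P) = 0.75
Var(D) = 2.25
Var(Y) = (-2)²*0.75 + 1²*2.25
= 4*0.75 + 1*2.25 = 5.25

5.25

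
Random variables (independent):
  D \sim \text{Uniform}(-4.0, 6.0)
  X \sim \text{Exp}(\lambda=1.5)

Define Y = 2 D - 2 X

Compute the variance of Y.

For independent RVs: Var(aX + bY) = a²Var(X) + b²Var(Y)
Var(D) = 8.3333333
Var(X) = 0.44444444
Var(Y) = 2²*8.3333333 + (-2)²*0.44444444
= 4*8.3333333 + 4*0.44444444 = 35.111111

35.111111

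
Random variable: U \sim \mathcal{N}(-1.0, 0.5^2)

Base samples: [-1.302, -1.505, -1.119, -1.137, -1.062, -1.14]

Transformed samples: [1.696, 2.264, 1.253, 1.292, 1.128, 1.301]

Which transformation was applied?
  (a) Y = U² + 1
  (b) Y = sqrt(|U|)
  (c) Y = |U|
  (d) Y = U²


Checking option (d) Y = U²:
  U = -1.302 -> Y = 1.696 ✓
  U = -1.505 -> Y = 2.264 ✓
  U = -1.119 -> Y = 1.253 ✓
All samples match this transformation.

(d) U²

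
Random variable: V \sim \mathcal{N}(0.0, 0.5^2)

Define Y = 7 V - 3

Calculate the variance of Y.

For Y = aV + b: Var(Y) = a² * Var(V)
Var(V) = 0.5^2 = 0.25
Var(Y) = 7² * 0.25 = 49 * 0.25 = 12.25

12.25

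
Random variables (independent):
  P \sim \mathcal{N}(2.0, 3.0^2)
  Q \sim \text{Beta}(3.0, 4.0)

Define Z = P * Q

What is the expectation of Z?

For independent RVs: E[XY] = E[X]*E[Y]
E[P] = 2
E[Q] = 0.42857143
E[Z] = 2 * 0.42857143 = 0.85714286

0.85714286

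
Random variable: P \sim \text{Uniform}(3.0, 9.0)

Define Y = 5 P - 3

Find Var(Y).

For Y = aP + b: Var(Y) = a² * Var(P)
Var(P) = (9 - 3)^2/12 = 3
Var(Y) = 5² * 3 = 25 * 3 = 75

75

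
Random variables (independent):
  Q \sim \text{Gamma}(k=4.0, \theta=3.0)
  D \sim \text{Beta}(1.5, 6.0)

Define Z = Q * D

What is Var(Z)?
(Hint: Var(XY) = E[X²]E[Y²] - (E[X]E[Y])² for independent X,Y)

Var(XY) = E[X²]E[Y²] - (E[X]E[Y])²
E[Q] = 12, Var(Q) = 36
E[D] = 0.2, Var(D) = 0.018823529
E[Q²] = 36 + 12² = 180
E[D²] = 0.018823529 + 0.2² = 0.058823529
Var(Z) = 180*0.058823529 - (12*0.2)²
= 10.588235 - 5.76 = 4.8282353

4.8282353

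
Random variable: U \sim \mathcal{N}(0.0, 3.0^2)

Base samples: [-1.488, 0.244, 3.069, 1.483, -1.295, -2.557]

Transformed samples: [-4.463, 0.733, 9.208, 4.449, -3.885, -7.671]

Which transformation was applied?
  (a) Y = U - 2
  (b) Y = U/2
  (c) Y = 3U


Checking option (c) Y = 3U:
  U = -1.488 -> Y = -4.463 ✓
  U = 0.244 -> Y = 0.733 ✓
  U = 3.069 -> Y = 9.208 ✓
All samples match this transformation.

(c) 3U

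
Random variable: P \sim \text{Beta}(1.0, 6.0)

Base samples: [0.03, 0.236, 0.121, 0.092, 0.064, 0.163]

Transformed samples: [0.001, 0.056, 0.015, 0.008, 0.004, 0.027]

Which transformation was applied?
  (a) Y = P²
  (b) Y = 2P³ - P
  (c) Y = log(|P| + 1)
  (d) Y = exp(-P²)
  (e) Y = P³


Checking option (a) Y = P²:
  P = 0.03 -> Y = 0.001 ✓
  P = 0.236 -> Y = 0.056 ✓
  P = 0.121 -> Y = 0.015 ✓
All samples match this transformation.

(a) P²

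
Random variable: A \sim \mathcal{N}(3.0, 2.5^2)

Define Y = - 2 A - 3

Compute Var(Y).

For Y = aA + b: Var(Y) = a² * Var(A)
Var(A) = 2.5^2 = 6.25
Var(Y) = (-2)² * 6.25 = 4 * 6.25 = 25

25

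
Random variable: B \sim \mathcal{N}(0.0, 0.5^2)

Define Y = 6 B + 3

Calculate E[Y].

For Y = 6B + 3:
E[Y] = 6 * E[B] + 3
E[B] = 0.0 = 0
E[Y] = 6 * 0 + 3 = 3

3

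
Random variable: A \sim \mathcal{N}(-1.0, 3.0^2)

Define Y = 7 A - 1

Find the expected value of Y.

For Y = 7A - 1:
E[Y] = 7 * E[A] - 1
E[A] = -1.0 = -1
E[Y] = 7 * (-1) - 1 = -8

-8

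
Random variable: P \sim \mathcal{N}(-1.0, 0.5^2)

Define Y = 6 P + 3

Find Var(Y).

For Y = aP + b: Var(Y) = a² * Var(P)
Var(P) = 0.5^2 = 0.25
Var(Y) = 6² * 0.25 = 36 * 0.25 = 9

9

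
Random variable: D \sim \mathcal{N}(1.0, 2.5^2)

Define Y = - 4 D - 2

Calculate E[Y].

For Y = -4D - 2:
E[Y] = -4 * E[D] - 2
E[D] = 1.0 = 1
E[Y] = -4 * 1 - 2 = -6

-6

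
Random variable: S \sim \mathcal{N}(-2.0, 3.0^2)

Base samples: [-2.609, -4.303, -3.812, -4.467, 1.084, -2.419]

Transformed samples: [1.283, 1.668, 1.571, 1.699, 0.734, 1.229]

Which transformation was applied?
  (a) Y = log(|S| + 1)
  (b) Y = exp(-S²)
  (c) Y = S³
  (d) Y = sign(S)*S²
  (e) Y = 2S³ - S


Checking option (a) Y = log(|S| + 1):
  S = -2.609 -> Y = 1.283 ✓
  S = -4.303 -> Y = 1.668 ✓
  S = -3.812 -> Y = 1.571 ✓
All samples match this transformation.

(a) log(|S| + 1)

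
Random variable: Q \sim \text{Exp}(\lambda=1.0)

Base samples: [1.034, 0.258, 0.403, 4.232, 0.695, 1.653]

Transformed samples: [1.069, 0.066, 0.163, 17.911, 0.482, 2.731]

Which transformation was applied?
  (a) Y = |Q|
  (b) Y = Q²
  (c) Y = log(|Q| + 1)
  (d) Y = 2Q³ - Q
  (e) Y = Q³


Checking option (b) Y = Q²:
  Q = 1.034 -> Y = 1.069 ✓
  Q = 0.258 -> Y = 0.066 ✓
  Q = 0.403 -> Y = 0.163 ✓
All samples match this transformation.

(b) Q²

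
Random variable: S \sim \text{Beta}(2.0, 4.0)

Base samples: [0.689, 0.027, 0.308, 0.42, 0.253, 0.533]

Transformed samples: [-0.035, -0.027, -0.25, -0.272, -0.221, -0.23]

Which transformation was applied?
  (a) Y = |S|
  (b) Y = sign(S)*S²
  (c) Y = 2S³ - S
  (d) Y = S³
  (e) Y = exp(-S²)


Checking option (c) Y = 2S³ - S:
  S = 0.689 -> Y = -0.035 ✓
  S = 0.027 -> Y = -0.027 ✓
  S = 0.308 -> Y = -0.25 ✓
All samples match this transformation.

(c) 2S³ - S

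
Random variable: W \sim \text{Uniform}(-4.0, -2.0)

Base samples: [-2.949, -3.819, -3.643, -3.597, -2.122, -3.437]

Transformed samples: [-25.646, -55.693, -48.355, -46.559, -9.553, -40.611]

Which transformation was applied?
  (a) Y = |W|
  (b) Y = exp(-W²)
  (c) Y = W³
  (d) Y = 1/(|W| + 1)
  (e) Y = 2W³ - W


Checking option (c) Y = W³:
  W = -2.949 -> Y = -25.646 ✓
  W = -3.819 -> Y = -55.693 ✓
  W = -3.643 -> Y = -48.355 ✓
All samples match this transformation.

(c) W³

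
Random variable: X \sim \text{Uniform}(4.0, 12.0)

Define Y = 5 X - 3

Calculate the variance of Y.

For Y = aX + b: Var(Y) = a² * Var(X)
Var(X) = (12 - 4)^2/12 = 5.3333333
Var(Y) = 5² * 5.3333333 = 25 * 5.3333333 = 133.33333

133.33333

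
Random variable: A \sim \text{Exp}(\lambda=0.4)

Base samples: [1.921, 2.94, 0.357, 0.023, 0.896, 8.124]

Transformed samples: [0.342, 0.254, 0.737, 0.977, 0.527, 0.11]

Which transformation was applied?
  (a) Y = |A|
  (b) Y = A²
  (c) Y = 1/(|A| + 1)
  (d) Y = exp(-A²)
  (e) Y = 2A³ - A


Checking option (c) Y = 1/(|A| + 1):
  A = 1.921 -> Y = 0.342 ✓
  A = 2.94 -> Y = 0.254 ✓
  A = 0.357 -> Y = 0.737 ✓
All samples match this transformation.

(c) 1/(|A| + 1)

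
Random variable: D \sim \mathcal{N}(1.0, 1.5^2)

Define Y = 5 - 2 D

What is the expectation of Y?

For Y = -2D + 5:
E[Y] = -2 * E[D] + 5
E[D] = 1.0 = 1
E[Y] = -2 * 1 + 5 = 3

3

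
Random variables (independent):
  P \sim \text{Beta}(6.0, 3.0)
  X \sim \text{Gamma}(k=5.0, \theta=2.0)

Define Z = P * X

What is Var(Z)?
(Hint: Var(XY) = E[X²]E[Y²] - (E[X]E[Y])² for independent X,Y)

Var(XY) = E[X²]E[Y²] - (E[X]E[Y])²
E[P] = 0.66666667, Var(P) = 0.022222222
E[X] = 10, Var(X) = 20
E[P²] = 0.022222222 + 0.66666667² = 0.46666667
E[X²] = 20 + 10² = 120
Var(Z) = 0.46666667*120 - (0.66666667*10)²
= 56 - 44.444444 = 11.555556

11.555556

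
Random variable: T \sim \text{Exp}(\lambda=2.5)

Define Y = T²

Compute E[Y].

Using E[X²] = Var(X) + (E[X])²:
E[T] = 0.4
Var(T) = 1/2.5^2 = 0.16
E[T²] = 0.16 + 0.4² = 0.16 + 0.16 = 0.32

0.32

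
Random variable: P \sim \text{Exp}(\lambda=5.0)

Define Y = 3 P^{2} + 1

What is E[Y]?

E[Y] = 3*E[P²] + 1
E[P] = 0.2
E[P²] = Var(P) + (E[P])² = 0.04 + 0.04 = 0.08
E[Y] = 3*0.08 + 1 = 1.24

1.24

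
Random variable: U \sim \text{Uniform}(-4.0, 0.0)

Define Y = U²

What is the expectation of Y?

Using E[X²] = Var(X) + (E[X])²:
E[U] = -2
Var(U) = (0 + 4)^2/12 = 1.3333333
E[U²] = 1.3333333 + (-2)² = 1.3333333 + 4 = 5.3333333

5.3333333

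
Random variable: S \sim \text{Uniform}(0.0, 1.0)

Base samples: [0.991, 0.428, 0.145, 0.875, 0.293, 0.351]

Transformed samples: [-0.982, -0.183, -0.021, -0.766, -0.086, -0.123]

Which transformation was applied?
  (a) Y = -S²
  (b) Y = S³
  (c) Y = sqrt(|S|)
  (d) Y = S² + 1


Checking option (a) Y = -S²:
  S = 0.991 -> Y = -0.982 ✓
  S = 0.428 -> Y = -0.183 ✓
  S = 0.145 -> Y = -0.021 ✓
All samples match this transformation.

(a) -S²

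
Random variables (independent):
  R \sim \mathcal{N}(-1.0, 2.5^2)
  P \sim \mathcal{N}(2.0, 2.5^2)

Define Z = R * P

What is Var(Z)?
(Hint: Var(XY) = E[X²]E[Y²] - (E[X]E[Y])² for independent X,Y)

Var(XY) = E[X²]E[Y²] - (E[X]E[Y])²
E[R] = -1, Var(R) = 6.25
E[P] = 2, Var(P) = 6.25
E[R²] = 6.25 + (-1)² = 7.25
E[P²] = 6.25 + 2² = 10.25
Var(Z) = 7.25*10.25 - (-1*2)²
= 74.3125 - 4 = 70.3125

70.3125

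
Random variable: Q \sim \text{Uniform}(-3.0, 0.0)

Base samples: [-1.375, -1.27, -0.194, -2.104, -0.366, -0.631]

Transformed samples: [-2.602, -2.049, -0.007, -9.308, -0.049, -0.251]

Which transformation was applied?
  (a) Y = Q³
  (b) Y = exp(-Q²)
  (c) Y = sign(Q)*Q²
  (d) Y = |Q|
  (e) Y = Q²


Checking option (a) Y = Q³:
  Q = -1.375 -> Y = -2.602 ✓
  Q = -1.27 -> Y = -2.049 ✓
  Q = -0.194 -> Y = -0.007 ✓
All samples match this transformation.

(a) Q³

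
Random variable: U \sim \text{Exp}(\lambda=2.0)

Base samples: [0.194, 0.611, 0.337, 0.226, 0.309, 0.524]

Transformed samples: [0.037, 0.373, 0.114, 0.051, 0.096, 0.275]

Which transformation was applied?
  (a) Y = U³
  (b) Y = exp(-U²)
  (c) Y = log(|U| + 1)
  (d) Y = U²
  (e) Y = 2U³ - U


Checking option (d) Y = U²:
  U = 0.194 -> Y = 0.037 ✓
  U = 0.611 -> Y = 0.373 ✓
  U = 0.337 -> Y = 0.114 ✓
All samples match this transformation.

(d) U²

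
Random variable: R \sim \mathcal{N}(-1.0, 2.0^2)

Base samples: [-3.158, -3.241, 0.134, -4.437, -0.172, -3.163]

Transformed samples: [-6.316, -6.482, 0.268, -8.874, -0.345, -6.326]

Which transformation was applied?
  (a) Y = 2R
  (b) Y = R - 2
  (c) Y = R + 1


Checking option (a) Y = 2R:
  R = -3.158 -> Y = -6.316 ✓
  R = -3.241 -> Y = -6.482 ✓
  R = 0.134 -> Y = 0.268 ✓
All samples match this transformation.

(a) 2R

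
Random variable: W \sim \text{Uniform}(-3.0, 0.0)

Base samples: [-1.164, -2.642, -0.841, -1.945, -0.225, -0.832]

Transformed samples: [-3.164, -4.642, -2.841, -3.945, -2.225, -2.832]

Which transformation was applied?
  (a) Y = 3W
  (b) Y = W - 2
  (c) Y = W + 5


Checking option (b) Y = W - 2:
  W = -1.164 -> Y = -3.164 ✓
  W = -2.642 -> Y = -4.642 ✓
  W = -0.841 -> Y = -2.841 ✓
All samples match this transformation.

(b) W - 2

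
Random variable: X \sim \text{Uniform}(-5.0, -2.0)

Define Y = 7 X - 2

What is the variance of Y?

For Y = aX + b: Var(Y) = a² * Var(X)
Var(X) = (-2 + 5)^2/12 = 0.75
Var(Y) = 7² * 0.75 = 49 * 0.75 = 36.75

36.75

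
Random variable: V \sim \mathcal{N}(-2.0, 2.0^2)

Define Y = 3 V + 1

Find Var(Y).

For Y = aV + b: Var(Y) = a² * Var(V)
Var(V) = 2.0^2 = 4
Var(Y) = 3² * 4 = 9 * 4 = 36

36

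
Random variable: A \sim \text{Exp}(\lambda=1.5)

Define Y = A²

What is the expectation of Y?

E[A²] = Var(A) + (E[A])² = 0.44444444 + 0.44444444 = 0.88888889

0.88888889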